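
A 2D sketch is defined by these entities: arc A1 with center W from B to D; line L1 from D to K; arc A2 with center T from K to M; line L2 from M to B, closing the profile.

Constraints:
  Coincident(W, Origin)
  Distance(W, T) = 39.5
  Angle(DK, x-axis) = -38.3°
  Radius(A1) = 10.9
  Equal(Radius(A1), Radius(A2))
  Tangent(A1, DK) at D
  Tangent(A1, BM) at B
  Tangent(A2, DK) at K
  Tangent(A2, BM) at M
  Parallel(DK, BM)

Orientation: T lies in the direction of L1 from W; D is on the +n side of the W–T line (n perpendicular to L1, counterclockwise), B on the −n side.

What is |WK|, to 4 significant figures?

40.98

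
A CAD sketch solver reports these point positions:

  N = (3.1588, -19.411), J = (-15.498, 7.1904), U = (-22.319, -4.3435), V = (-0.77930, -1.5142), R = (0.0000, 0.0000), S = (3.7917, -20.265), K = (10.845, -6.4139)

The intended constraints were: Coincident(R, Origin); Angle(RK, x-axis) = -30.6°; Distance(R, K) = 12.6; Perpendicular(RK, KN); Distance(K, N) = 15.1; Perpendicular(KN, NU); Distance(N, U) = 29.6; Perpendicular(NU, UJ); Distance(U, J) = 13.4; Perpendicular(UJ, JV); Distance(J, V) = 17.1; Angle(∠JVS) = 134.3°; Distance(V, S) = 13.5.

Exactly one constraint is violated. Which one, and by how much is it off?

Distance(V, S) = 13.5 — off by 5.80.

R = (0.00, 0.00) ✓; RK at -30.60° ✓; |RK| = 12.60 ✓; ∠(RK, KN) = 90.00° ✓; |KN| = 15.10 ✓; ∠(KN, NU) = 90.00° ✓; |NU| = 29.60 ✓; ∠(NU, UJ) = 90.00° ✓; |UJ| = 13.40 ✓; ∠(UJ, JV) = 90.00° ✓; |JV| = 17.10 ✓; ∠JVS = 134.3° ✓; |VS| = 19.30 ✗.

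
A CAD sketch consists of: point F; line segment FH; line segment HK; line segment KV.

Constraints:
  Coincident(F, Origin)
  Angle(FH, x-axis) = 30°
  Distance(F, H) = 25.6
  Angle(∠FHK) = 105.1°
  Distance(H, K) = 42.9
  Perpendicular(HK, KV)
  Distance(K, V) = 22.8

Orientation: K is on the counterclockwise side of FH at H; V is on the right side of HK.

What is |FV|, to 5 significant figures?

68.665

F is at the origin; FH runs at 30.0° with length 25.6, so H = 25.6·(cos 30.0°, sin 30.0°) = (22.170, 12.800). ∠FHK = 105.1°, so HK runs at 30.0° + (180° − 105.1°) = 104.90° from the x-axis; with |HK| = 42.9, K = H + 42.9·(cos 104.90°, sin 104.90°) = (11.139, 54.258). The perpendicularity gives KV at right angles to HK; with |KV| = 22.8 on the right of HK, V = K + 22.8·(0.96638, 0.25713) = (33.173, 60.120). Then |FV| = |V − F| = 68.665.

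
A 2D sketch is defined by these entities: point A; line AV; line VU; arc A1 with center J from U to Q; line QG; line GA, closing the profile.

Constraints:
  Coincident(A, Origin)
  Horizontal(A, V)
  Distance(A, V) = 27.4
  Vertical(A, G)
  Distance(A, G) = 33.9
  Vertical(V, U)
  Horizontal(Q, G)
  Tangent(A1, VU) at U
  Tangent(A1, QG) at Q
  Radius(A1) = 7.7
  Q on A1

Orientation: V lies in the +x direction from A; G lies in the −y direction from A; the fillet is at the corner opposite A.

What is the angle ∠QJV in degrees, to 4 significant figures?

163.6°

The virtual corner opposite A is at (27.40, -33.90). Since A1 is tangent to VU there, JU ⟂ VU and the tangent condition forces JQ to be normal to QG, with radius 7.7, so the center J sits 7.7 in from both sides at J = (19.70, -26.20). That places the tangent points at U = (27.40, -26.20) on VU and Q = (19.70, -33.90) on QG. Then cos ∠QJV = JQ·JV / (|JQ||JV|), giving 163.6°.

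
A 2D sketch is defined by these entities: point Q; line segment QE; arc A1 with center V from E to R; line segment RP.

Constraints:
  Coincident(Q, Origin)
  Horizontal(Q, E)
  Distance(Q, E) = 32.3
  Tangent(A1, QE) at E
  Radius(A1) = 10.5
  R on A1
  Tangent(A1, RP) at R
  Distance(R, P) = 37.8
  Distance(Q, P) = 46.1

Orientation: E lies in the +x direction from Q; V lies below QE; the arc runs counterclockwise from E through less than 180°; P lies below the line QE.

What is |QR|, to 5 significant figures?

23.488

Q is at the origin; QE is horizontal with |QE| = 32.3 and E on the +x side, so E = (32.300, 0.0000). Tangency of A1 to QE means the radius VE is perpendicular to QE, so V = E + (0, -10.5) = (32.300, -10.500). Since VR ⟂ RP (tangency), |VP| = √(10.5² + 37.8²) = 39.231 regardless of where R sits on A1. So P lies on both circle(Q, 46.1) and circle(V, 39.231); the below-QE intersection is P = (12.506, -44.371). R is the foot of the tangent from P: R = (22.147, -7.8217).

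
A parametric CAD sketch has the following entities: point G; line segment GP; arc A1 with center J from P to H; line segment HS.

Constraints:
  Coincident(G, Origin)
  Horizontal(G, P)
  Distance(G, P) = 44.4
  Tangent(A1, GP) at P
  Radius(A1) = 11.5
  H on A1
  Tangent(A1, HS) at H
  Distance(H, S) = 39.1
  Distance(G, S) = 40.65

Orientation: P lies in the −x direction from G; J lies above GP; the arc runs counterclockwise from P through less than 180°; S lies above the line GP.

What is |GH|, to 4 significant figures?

35.11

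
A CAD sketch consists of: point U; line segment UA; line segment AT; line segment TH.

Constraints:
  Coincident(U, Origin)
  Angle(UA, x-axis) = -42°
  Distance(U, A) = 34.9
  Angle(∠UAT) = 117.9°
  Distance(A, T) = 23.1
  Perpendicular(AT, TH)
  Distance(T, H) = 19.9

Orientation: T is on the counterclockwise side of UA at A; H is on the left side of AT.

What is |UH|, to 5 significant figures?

40.921

U is at the origin; UA runs at -42.0° with length 34.9, so A = 34.9·(cos -42.0°, sin -42.0°) = (25.936, -23.353). ∠UAT = 117.9°, so AT runs at -42.0° + (180° − 117.9°) = 20.100° from the x-axis; with |AT| = 23.1, T = A + 23.1·(cos 20.100°, sin 20.100°) = (47.629, -15.414). AT ⟂ TH; with |TH| = 19.9 on the left of AT, H = T + 19.9·(-0.34366, 0.93909) = (40.790, 3.2739). Then |UH| = |H − U| = 40.921.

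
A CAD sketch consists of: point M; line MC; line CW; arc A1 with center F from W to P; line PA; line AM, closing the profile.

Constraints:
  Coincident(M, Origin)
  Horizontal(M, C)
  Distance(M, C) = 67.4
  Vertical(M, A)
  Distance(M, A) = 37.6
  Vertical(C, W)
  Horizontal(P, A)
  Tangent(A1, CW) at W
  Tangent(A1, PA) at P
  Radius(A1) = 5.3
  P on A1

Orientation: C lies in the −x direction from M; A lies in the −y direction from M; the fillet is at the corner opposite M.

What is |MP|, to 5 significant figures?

72.596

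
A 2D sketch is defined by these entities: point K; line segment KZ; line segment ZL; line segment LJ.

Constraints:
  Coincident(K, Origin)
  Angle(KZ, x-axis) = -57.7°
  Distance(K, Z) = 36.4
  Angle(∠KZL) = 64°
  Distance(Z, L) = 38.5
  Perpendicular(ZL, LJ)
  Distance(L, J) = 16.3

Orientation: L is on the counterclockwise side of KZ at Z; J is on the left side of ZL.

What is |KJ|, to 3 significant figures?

27.9

K is at the origin; KZ runs at -57.7° with length 36.4, so Z = 36.4·(cos -57.7°, sin -57.7°) = (19.5, -30.8). ∠KZL = 64.0°, so ZL runs at -57.7° + (180° − 64.0°) = 58.3° from the x-axis; with |ZL| = 38.5, L = Z + 38.5·(cos 58.3°, sin 58.3°) = (39.7, 1.99). ZL ⟂ LJ; with |LJ| = 16.3 on the left of ZL, J = L + 16.3·(-0.851, 0.525) = (25.8, 10.6). Then |KJ| = |J − K| = 27.9.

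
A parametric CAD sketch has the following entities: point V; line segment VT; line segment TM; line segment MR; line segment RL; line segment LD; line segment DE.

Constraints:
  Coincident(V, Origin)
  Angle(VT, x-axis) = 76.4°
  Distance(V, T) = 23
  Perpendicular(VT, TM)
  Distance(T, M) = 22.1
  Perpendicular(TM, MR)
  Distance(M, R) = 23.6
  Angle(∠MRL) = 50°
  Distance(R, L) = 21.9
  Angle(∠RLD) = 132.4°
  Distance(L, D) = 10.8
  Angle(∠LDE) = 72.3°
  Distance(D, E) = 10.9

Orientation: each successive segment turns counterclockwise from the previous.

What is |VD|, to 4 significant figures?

24.75

V is at the origin; VT runs at 76.4° with length 23.0, so T = (5.408, 22.36). VT is perpendicular to TM, so TM runs at 166.4°; with |TM| = 22.1, M = (-16.07, 27.55). The perpendicularity gives MR at right angles to TM, so MR runs at -103.6°; with |MR| = 23.6, R = (-21.62, 4.613). ∠MRL = 50.0° gives RL at 26.40° from the x-axis; with |RL| = 21.9, L = (-2.005, 14.35). ∠RLD = 132.4° gives LD at 74.00° from the x-axis; with |LD| = 10.8, D = (0.9715, 24.73). Then |VD| = |D − V| = 24.75.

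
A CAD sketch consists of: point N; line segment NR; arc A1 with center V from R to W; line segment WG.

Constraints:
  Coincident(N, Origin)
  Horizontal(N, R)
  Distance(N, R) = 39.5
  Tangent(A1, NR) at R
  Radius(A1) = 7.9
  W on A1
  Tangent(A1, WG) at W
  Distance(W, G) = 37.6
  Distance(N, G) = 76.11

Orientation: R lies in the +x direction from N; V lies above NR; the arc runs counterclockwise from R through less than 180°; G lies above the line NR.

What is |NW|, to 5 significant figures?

45.888

N is at the origin; N and R share the same y with |NR| = 39.5 and R on the +x side, so R = (39.500, 0.0000). The tangent condition forces VR to be normal to NR, so V = R + (0, 7.9) = (39.500, 7.9000). Since VW ⟂ WG (tangency), |VG| = √(7.9² + 37.6²) = 38.421 regardless of where W sits on A1. So G lies on both circle(N, 76.11) and circle(V, 38.421); the above-NR intersection is G = (68.577, 33.013). W is the foot of the tangent from G: W = (45.783, 3.1107).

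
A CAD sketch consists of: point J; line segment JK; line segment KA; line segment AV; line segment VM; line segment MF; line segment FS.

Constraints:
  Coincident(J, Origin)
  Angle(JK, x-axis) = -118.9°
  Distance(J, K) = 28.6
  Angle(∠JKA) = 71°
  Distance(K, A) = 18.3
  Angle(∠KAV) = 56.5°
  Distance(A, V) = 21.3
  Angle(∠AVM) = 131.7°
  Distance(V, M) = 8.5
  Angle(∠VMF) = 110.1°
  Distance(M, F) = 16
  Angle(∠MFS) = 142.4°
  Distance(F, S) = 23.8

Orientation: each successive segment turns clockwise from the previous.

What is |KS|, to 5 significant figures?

19.428

J is at the origin; JK runs at -118.9° with length 28.6, so K = (-13.822, -25.038). ∠JKA = 71.0° gives KA at 132.10° from the x-axis; with |KA| = 18.3, A = (-26.091, -11.460). ∠KAV = 56.5° gives AV at 8.6000° from the x-axis; with |AV| = 21.3, V = (-5.0302, -8.2750). ∠AVM = 131.7° gives VM at -39.700° from the x-axis; with |VM| = 8.5, M = (1.5097, -13.705). ∠VMF = 110.1° gives MF at -109.60° from the x-axis; with |MF| = 16.0, F = (-3.8575, -28.777). ∠MFS = 142.4° gives FS at -147.20° from the x-axis; with |FS| = 23.8, S = (-23.863, -41.670). Then |KS| = |S − K| = 19.428.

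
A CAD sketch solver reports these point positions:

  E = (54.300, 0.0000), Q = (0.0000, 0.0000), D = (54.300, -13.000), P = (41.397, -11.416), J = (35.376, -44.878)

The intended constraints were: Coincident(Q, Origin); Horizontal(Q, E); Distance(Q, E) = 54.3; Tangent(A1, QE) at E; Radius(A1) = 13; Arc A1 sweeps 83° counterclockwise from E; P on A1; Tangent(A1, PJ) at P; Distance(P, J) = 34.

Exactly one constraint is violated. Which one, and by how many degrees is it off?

Tangent(A1, PJ) at P — off by 3.20°.

Q = (0.00, 0.00) ✓; Q.y = 0.00, E.y = 0.00 ✓; |QE| = 54.30 ✓; ∠(DE, EQ) = 90.00° ✓; |DE| = 13.00 ✓; bearing(D→P) − bearing(D→E) = 83.00° ✓; |DP| = 13.00 ✓; ∠(DP, PJ) = 93.20° ✗; |PJ| = 34.00 ✓.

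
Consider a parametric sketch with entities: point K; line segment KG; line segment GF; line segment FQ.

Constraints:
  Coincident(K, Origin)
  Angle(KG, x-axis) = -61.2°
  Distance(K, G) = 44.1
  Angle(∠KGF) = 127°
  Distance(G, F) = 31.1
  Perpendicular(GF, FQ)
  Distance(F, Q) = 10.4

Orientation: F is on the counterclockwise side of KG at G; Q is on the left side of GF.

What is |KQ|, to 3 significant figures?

62.8

K is at the origin; KG runs at -61.2° with length 44.1, so G = 44.1·(cos -61.2°, sin -61.2°) = (21.2, -38.6). ∠KGF = 127.0°, so GF runs at -61.2° + (180° − 127.0°) = -8.20° from the x-axis; with |GF| = 31.1, F = G + 31.1·(cos -8.20°, sin -8.20°) = (52.0, -43.1). The perpendicularity gives FQ at right angles to GF; with |FQ| = 10.4 on the left of GF, Q = F + 10.4·(0.143, 0.990) = (53.5, -32.8). Then |KQ| = |Q − K| = 62.8.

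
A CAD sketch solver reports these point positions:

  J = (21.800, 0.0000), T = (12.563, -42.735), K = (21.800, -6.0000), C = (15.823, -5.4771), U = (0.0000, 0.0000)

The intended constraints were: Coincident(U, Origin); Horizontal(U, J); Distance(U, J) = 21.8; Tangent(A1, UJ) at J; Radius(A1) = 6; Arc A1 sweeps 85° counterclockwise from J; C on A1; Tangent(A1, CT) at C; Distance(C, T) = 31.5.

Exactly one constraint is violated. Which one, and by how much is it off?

Distance(C, T) = 31.5 — off by 5.90.

U = (0.00, 0.00) ✓; U.y = 0.00, J.y = 0.00 ✓; |UJ| = 21.80 ✓; ∠(KJ, JU) = 90.00° ✓; |KJ| = 6.000 ✓; bearing(K→C) − bearing(K→J) = 85.00° ✓; |KC| = 6.000 ✓; ∠(KC, CT) = 90.00° ✓; |CT| = 37.40 ✗.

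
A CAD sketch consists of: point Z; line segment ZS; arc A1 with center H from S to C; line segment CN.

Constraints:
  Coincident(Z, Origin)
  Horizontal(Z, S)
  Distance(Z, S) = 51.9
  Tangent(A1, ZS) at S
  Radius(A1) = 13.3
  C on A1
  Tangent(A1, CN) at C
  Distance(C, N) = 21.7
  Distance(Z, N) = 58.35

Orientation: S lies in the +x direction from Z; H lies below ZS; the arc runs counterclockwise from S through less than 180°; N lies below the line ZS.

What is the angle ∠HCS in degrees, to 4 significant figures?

37.63°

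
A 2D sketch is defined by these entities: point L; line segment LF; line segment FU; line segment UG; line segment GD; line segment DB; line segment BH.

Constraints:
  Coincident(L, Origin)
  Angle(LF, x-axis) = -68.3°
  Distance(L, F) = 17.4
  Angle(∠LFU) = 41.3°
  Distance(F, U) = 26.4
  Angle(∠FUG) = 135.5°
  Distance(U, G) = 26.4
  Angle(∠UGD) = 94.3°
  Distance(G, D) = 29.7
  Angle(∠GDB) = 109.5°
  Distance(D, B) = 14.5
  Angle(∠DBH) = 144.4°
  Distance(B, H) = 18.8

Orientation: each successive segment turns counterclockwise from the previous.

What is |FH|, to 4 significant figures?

20.53

∠GDB = 109.5° gives DB at -88.90° from the x-axis; with |DB| = 14.5, B = (-23.35, 7.702). ∠DBH = 144.4° gives BH at -53.30° from the x-axis; with |BH| = 18.8, H = (-12.11, -7.371). Then |FH| = |H − F| = 20.53.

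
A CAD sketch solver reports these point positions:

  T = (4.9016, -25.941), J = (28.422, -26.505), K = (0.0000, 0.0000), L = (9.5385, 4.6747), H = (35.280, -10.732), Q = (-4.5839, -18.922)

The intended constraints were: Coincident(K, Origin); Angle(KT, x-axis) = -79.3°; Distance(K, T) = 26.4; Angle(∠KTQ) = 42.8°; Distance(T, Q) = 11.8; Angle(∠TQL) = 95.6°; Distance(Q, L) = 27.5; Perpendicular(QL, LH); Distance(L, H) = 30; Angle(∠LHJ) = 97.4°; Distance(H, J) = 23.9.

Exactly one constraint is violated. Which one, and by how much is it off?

Distance(H, J) = 23.9 — off by 6.70.

K = (0.00, 0.00) ✓; KT at -79.30° ✓; |KT| = 26.40 ✓; ∠KTQ = 42.80° ✓; |TQ| = 11.80 ✓; ∠TQL = 95.60° ✓; |QL| = 27.50 ✓; ∠(QL, LH) = 90.00° ✓; |LH| = 30.00 ✓; ∠LHJ = 97.40° ✓; |HJ| = 17.20 ✗.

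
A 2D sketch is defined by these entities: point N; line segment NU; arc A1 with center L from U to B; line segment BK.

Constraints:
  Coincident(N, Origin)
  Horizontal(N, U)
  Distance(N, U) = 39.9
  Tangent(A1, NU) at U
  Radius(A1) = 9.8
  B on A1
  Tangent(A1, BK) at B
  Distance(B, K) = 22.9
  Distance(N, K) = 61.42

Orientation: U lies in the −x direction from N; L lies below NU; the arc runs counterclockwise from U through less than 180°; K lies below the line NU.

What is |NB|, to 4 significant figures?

50.28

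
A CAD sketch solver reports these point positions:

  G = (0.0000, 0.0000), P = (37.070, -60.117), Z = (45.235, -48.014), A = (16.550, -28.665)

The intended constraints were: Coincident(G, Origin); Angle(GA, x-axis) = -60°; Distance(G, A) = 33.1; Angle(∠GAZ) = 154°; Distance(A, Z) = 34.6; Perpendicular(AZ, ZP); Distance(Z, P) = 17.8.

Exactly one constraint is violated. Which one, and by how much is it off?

Distance(Z, P) = 17.8 — off by 3.20.

G = (0.00, 0.00) ✓; GA at -60.00° ✓; |GA| = 33.10 ✓; ∠GAZ = 154.0° ✓; |AZ| = 34.60 ✓; ∠(AZ, ZP) = 90.00° ✓; |ZP| = 14.60 ✗.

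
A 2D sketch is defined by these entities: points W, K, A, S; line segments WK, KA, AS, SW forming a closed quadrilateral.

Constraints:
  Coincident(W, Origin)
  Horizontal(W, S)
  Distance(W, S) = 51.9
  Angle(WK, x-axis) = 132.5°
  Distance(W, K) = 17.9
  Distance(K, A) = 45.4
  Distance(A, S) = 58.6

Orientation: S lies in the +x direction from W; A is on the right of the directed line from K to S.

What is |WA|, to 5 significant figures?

30.128

W is at the origin; W and S share the same y with |WS| = 51.9 and S in +x, so S = (51.9, 0). WK runs at 132.5° with |WK| = 17.9, so K = (-12.093, 13.197). A is determined by |KA| = 45.4 and |AS| = 58.6 together: it lies at the intersection of circle(K, 45.4) and circle(S, 58.6). With |KS| = 65.340, the foot of the radical line on KS is 22.165 from K and the perpendicular offset is √(45.4² − 22.165²) = 39.622. Taking the right-of-KS solution: A = (1.6121, -30.085).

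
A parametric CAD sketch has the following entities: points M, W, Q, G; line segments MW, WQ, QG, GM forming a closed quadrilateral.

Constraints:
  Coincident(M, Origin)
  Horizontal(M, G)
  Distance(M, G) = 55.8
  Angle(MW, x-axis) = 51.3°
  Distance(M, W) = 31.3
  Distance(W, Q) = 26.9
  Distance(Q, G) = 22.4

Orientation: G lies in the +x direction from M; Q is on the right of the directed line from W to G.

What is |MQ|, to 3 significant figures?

33.5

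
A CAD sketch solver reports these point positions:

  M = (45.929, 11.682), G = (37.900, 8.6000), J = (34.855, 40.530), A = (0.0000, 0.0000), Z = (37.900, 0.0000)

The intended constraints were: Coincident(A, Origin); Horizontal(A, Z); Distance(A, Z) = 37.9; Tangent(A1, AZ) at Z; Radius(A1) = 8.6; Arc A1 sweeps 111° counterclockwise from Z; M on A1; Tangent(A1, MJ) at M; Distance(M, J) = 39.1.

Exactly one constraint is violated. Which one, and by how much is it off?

Distance(M, J) = 39.1 — off by 8.20.

A = (0.00, 0.00) ✓; A.y = 0.00, Z.y = 0.00 ✓; |AZ| = 37.90 ✓; ∠(GZ, ZA) = 90.00° ✓; |GZ| = 8.600 ✓; bearing(G→M) − bearing(G→Z) = 111.0° ✓; |GM| = 8.600 ✓; ∠(GM, MJ) = 90.00° ✓; |MJ| = 30.90 ✗.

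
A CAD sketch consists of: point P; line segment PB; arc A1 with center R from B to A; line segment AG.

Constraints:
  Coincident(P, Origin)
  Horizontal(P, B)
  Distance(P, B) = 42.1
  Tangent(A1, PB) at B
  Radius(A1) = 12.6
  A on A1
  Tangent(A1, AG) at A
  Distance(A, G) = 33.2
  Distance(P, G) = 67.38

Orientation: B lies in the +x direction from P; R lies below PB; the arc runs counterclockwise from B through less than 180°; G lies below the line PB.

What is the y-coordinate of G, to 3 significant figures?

-47.7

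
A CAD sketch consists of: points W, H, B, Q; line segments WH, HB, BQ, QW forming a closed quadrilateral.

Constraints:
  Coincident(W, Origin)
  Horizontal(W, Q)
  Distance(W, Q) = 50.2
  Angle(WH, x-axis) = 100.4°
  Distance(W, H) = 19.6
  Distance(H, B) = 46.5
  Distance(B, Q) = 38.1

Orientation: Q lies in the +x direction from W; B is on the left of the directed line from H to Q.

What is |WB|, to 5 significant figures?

53.934

W is at the origin; WQ is horizontal with |WQ| = 50.2 and Q in +x, so Q = (50.2, 0). WH runs at 100.4° with |WH| = 19.6, so H = (-3.5382, 19.278). B is determined by |HB| = 46.5 and |BQ| = 38.1 together: it lies at the intersection of circle(H, 46.5) and circle(Q, 38.1). With |HQ| = 57.091, the foot of the radical line on HQ is 34.769 from H and the perpendicular offset is √(46.5² − 34.769²) = 30.876. Taking the left-of-HQ solution: B = (39.615, 36.600).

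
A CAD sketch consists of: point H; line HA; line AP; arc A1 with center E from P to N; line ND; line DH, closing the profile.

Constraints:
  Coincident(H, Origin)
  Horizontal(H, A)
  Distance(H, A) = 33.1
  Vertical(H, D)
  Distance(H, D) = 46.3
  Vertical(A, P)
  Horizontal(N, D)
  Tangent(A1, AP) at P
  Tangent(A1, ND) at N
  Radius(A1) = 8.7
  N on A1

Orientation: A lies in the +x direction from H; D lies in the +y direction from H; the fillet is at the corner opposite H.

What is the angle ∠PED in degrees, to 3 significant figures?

160°

H is at the origin; H and A share the same y with |HA| = 33.1 and A on the +x side, so A = (33.1, 0.00). H and D share the same x with |HD| = 46.3 and D on the +y side, so D = (0.00, 46.3). The virtual corner opposite H is at (33.1, 46.3). Tangency of A1 to AP means the radius EP is perpendicular to AP and A1 meets ND tangentially, so EN is at right angles to ND, with radius 8.7, so the center E sits 8.7 in from both sides at E = (24.4, 37.6). That places the tangent points at P = (33.1, 37.6) on AP and N = (24.4, 46.3) on ND. Then cos ∠PED = EP·ED / (|EP||ED|), giving 160°.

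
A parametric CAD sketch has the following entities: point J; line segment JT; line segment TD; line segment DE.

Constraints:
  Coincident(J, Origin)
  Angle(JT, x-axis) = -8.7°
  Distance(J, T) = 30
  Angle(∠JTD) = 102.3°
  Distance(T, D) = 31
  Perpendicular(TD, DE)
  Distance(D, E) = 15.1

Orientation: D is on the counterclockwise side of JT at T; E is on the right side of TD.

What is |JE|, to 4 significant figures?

58.06

∠JTD = 102.3°, so TD runs at -8.7° + (180° − 102.3°) = 69.00° from the x-axis; with |TD| = 31.0, D = T + 31.0·(cos 69.00°, sin 69.00°) = (40.76, 24.40). TD is perpendicular to DE; with |DE| = 15.1 on the right of TD, E = D + 15.1·(0.9336, -0.3584) = (54.86, 18.99). Then |JE| = |E − J| = 58.06.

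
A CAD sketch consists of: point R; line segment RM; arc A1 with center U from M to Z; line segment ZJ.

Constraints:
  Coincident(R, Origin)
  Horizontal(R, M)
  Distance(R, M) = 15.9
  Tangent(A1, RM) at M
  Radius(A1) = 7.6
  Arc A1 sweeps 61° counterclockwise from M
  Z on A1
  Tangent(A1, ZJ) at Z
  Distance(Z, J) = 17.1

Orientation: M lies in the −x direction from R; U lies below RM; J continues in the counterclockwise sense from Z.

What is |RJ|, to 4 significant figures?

36.15

On A1, M sits at bearing 90° from U; a 61° counterclockwise sweep puts Z at bearing 151°, so Z = U + 7.6·(cos 151°, sin 151°) = (-22.55, -3.915). Tangency of A1 to ZJ means the radius UZ is perpendicular to ZJ, so ZJ runs along (−sin 151°, cos 151°); with |ZJ| = 17.1, J = (-30.84, -18.87). Then |RJ| = |J − R| = 36.15.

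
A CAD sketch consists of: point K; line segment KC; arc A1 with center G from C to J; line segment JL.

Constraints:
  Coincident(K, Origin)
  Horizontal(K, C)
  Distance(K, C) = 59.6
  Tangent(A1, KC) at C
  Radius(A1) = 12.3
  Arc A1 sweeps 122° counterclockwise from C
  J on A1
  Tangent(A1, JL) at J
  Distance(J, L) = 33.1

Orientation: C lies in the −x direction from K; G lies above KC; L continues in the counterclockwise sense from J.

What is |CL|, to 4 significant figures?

47.42

On A1, C sits at bearing -90° from G; a 122° counterclockwise sweep puts J at bearing 32°, so J = G + 12.3·(cos 32°, sin 32°) = (-49.17, 18.82). Since A1 is tangent to JL there, GJ ⟂ JL, so JL runs along (−sin 32°, cos 32°); with |JL| = 33.1, L = (-66.71, 46.89). Then |CL| = |L − C| = 47.42.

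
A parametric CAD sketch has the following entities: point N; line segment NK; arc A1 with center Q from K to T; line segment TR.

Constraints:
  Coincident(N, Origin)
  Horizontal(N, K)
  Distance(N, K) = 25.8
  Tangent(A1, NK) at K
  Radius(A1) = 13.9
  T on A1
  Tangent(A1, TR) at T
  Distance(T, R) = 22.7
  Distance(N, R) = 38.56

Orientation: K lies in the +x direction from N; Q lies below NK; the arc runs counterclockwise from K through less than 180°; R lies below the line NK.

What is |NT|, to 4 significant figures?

18.34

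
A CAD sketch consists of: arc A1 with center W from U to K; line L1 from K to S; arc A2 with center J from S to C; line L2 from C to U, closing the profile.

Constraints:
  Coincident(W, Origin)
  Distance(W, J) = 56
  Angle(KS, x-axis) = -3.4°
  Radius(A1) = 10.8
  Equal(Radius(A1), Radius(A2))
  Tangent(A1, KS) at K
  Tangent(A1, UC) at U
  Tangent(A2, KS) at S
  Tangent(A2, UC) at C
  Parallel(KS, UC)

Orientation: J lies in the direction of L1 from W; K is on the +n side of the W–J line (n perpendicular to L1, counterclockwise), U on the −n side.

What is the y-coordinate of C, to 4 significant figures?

-14.10

Tangency of A1 to both parallel lines with radius 10.8 puts K and U at W ± 10.8·n: K = (0.6405, 10.78), U = (-0.6405, -10.78). Equal radii place S and C the same way about J: S = J + 10.8·n = (56.54, 7.460), C = J − 10.8·n = (55.26, -14.10). So C.y = -14.10.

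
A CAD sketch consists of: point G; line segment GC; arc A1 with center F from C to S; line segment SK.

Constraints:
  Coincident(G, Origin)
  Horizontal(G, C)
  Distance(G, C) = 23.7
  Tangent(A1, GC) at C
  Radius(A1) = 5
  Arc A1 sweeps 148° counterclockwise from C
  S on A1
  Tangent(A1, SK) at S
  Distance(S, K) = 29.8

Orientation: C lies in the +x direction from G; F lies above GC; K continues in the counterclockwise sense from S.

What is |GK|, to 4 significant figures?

25.06

G is at the origin; G and C share the same y with |GC| = 23.7 and C on the +x side, so C = (23.70, 0.000). The tangent condition forces FC to be normal to GC, so F = C + (0, 5) = (23.70, 5.000). On A1, C sits at bearing -90° from F; a 148° counterclockwise sweep puts S at bearing 58°, so S = F + 5.0·(cos 58°, sin 58°) = (26.35, 9.240). Tangency of A1 to SK means the radius FS is perpendicular to SK, so SK runs along (−sin 58°, cos 58°); with |SK| = 29.8, K = (1.078, 25.03). Then |GK| = |K − G| = 25.06.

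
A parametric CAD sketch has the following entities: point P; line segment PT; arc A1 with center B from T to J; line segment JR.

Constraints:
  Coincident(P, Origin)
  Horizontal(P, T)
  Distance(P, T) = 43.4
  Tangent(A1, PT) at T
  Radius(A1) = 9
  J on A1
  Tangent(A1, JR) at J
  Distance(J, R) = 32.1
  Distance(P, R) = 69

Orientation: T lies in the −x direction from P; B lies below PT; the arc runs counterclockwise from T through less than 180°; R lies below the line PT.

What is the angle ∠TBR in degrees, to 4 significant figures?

157.0°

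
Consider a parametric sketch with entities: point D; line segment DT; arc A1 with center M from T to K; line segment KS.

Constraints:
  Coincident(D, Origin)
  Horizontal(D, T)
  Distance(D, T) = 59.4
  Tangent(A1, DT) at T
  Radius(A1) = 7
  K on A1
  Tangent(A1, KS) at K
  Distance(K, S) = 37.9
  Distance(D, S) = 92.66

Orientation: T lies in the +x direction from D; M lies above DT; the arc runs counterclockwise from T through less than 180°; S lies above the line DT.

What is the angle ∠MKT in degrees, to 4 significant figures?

61.32°

D is at the origin; D and T share the same y with |DT| = 59.4 and T on the +x side, so T = (59.40, 0.000). The tangent condition forces MT to be normal to DT, so M = T + (0, 7) = (59.40, 7.000). Since MK ⟂ KS (tangency), |MS| = √(7.0² + 37.9²) = 38.54 regardless of where K sits on A1. So S lies on both circle(D, 92.66) and circle(M, 38.54); the above-DT intersection is S = (85.74, 35.14). K is the foot of the tangent from S: K = (65.29, 3.224).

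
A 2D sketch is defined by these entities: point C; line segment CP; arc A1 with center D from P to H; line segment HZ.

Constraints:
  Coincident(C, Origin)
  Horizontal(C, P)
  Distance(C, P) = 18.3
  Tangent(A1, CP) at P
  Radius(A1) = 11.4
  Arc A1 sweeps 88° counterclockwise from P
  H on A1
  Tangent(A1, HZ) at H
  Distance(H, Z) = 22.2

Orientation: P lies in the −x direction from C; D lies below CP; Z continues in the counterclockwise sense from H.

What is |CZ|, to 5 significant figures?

45.053

On A1, P sits at bearing 90° from D; an 88° counterclockwise sweep puts H at bearing 178°, so H = D + 11.4·(cos 178°, sin 178°) = (-29.693, -11.002). Tangency of A1 to HZ means the radius DH is perpendicular to HZ, so HZ runs along (−sin 178°, cos 178°); with |HZ| = 22.2, Z = (-30.468, -33.189). Then |CZ| = |Z − C| = 45.053.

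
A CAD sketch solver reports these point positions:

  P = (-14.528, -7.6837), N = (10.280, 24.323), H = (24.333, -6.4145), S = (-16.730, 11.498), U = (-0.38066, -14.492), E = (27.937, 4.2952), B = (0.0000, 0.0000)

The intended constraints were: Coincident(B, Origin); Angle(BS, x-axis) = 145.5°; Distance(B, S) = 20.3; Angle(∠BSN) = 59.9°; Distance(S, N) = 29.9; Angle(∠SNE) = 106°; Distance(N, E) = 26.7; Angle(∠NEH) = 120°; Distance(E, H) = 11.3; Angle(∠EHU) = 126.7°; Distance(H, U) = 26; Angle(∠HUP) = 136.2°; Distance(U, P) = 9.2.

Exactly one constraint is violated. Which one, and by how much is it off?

Distance(U, P) = 9.2 — off by 6.50.

B = (0.00, 0.00) ✓; BS at 145.5° ✓; |BS| = 20.30 ✓; ∠BSN = 59.90° ✓; |SN| = 29.90 ✓; ∠SNE = 106.0° ✓; |NE| = 26.70 ✓; ∠NEH = 120.0° ✓; |EH| = 11.30 ✓; ∠EHU = 126.7° ✓; |HU| = 26.00 ✓; ∠HUP = 136.2° ✓; |UP| = 15.70 ✗.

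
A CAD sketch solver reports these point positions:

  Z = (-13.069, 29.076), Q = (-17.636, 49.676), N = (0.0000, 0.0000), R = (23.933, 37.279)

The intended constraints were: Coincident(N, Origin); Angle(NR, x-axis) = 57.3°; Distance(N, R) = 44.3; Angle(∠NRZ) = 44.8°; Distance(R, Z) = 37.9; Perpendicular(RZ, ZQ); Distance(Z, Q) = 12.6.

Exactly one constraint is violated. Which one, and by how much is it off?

Distance(Z, Q) = 12.6 — off by 8.50.

N = (0.00, 0.00) ✓; NR at 57.30° ✓; |NR| = 44.30 ✓; ∠NRZ = 44.80° ✓; |RZ| = 37.90 ✓; ∠(RZ, ZQ) = 90.00° ✓; |ZQ| = 21.10 ✗.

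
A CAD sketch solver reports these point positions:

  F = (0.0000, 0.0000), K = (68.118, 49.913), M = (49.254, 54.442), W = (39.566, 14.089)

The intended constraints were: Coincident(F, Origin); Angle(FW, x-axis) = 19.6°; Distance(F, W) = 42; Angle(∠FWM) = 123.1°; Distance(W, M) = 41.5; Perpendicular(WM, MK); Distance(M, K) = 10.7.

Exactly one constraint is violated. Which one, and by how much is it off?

Distance(M, K) = 10.7 — off by 8.70.

F = (0.00, 0.00) ✓; FW at 19.60° ✓; |FW| = 42.00 ✓; ∠FWM = 123.1° ✓; |WM| = 41.50 ✓; ∠(WM, MK) = 90.00° ✓; |MK| = 19.40 ✗.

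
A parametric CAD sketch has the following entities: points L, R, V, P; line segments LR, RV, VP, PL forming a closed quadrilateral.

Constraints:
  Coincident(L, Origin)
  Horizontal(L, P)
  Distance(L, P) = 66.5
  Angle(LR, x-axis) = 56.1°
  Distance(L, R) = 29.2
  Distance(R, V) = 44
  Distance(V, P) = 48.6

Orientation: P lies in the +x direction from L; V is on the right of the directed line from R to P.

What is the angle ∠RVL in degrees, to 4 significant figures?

41.13°

Checks: |RV| = 44.00 ✓; |VP| = 48.60 ✓.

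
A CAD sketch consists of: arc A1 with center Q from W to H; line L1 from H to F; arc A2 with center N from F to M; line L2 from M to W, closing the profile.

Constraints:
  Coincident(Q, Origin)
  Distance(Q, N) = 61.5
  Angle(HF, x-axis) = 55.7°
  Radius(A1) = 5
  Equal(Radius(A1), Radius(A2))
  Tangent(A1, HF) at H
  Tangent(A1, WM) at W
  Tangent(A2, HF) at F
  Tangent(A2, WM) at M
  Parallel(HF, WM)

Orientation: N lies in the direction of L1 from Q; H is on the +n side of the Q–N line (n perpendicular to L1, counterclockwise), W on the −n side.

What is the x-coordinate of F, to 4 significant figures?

30.53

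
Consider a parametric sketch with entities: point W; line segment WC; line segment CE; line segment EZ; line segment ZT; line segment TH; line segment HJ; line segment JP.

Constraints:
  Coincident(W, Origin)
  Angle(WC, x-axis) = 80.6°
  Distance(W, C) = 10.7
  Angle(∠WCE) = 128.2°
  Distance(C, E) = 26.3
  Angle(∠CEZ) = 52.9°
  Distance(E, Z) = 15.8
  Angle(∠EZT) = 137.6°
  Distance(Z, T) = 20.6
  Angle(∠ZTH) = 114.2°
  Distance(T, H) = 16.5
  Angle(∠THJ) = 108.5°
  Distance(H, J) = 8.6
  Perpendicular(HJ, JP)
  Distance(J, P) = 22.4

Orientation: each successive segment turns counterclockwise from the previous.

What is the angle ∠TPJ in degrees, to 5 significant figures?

63.985°

W is at the origin; WC runs at 80.6° with length 10.7, so C = (1.7476, 10.556). ∠WCE = 128.2° gives CE at 132.40° from the x-axis; with |CE| = 26.3, E = (-15.987, 29.978). ∠CEZ = 52.9° gives EZ at -100.50° from the x-axis; with |EZ| = 15.8, Z = (-18.866, 14.442). ∠EZT = 137.6° gives ZT at -58.100° from the x-axis; with |ZT| = 20.6, T = (-7.9801, -3.0465). ∠ZTH = 114.2° gives TH at 7.7000° from the x-axis; with |TH| = 16.5, H = (8.3712, -0.83577). ∠THJ = 108.5° gives HJ at 79.200° from the x-axis; with |HJ| = 8.6, J = (9.9826, 7.6119). HJ is perpendicular to JP, so JP runs at 169.20°; with |JP| = 22.4, P = (-12.021, 11.809). Then cos ∠TPJ = PT·PJ / (|PT||PJ|), giving 63.985°.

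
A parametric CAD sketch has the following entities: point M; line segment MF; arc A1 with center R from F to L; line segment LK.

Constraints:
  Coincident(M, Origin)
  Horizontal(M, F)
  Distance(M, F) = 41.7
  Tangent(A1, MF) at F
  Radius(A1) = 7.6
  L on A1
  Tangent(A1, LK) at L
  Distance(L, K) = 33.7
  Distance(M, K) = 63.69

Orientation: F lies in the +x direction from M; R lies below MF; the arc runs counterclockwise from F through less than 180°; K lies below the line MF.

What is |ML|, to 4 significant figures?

36.34

Checks: |RL| = 7.600 ✓; ∠(RL, LK) = 90.00° ✓; |LK| = 33.70 ✓; |MK| = 63.69 ✓.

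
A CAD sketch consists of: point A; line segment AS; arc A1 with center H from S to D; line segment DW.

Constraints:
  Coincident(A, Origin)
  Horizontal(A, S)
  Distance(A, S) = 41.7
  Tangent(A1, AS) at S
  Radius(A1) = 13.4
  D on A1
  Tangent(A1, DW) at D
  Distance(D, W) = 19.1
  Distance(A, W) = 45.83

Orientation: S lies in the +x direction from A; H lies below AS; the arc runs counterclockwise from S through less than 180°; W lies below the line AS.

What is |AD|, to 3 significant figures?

32.1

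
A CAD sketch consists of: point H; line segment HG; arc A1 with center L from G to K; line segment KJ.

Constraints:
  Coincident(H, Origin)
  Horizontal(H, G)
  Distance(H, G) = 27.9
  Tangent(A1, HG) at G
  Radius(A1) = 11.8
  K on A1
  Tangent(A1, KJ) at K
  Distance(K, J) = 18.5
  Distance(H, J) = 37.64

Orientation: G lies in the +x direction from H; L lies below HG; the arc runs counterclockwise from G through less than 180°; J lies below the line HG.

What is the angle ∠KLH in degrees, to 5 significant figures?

33.291°

H is at the origin; H and G share the same y with |HG| = 27.9 and G on the +x side, so G = (27.900, 0.0000). Since A1 is tangent to HG there, LG ⟂ HG, so L = G + (0, -11.8) = (27.900, -11.800). Since LK ⟂ KJ (tangency), |LJ| = √(11.8² + 18.5²) = 21.943 regardless of where K sits on A1. So J lies on both circle(H, 37.64) and circle(L, 21.943); the below-HG intersection is J = (19.621, -32.121). K is the foot of the tangent from J: K = (16.293, -13.923).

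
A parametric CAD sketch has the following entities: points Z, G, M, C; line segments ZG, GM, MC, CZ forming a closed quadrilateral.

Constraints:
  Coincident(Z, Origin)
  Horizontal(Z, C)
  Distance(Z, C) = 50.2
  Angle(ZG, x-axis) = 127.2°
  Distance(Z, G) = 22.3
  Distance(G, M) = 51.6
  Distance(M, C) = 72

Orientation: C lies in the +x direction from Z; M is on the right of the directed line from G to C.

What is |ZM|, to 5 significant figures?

36.377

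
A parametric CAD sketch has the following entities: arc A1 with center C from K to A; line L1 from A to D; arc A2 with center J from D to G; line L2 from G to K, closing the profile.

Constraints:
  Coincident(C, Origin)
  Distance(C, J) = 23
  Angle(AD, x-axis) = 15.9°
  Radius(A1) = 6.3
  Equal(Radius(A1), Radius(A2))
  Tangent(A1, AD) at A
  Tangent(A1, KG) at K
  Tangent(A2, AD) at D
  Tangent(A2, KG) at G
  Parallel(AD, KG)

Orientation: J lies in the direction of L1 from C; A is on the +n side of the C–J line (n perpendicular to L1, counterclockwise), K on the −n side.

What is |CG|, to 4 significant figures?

23.85

The slot axis is L1's direction at 15.9°, so u = (cos 15.9°, sin 15.9°) = (0.9617, 0.2740) and n = (−sin 15.9°, cos 15.9°) = (-0.2740, 0.9617). C is at the origin and J lies 23.0 along u from C, so J = 23.0·u = (22.12, 6.301). Tangency of A1 to both parallel lines with radius 6.3 puts A and K at C ± 6.3·n: A = (-1.726, 6.059), K = (1.726, -6.059). Equal radii place D and G the same way about J: D = J + 6.3·n = (20.39, 12.36), G = J − 6.3·n = (23.85, 0.2421). Then |CG| = |G − C| = 23.85.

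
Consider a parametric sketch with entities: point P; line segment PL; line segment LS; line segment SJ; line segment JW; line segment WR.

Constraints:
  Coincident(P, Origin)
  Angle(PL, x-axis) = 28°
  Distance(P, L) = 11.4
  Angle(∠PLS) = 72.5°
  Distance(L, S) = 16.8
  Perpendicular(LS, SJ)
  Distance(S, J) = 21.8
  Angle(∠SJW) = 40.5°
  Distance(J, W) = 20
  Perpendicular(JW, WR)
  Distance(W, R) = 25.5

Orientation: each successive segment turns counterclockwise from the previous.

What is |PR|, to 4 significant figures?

28.73

∠SJW = 40.5° gives JW at 5.000° from the x-axis; with |JW| = 20.0, W = (2.727, 3.322). JW is perpendicular to WR, so WR runs at 95.00°; with |WR| = 25.5, R = (0.5046, 28.72). Then |PR| = |R − P| = 28.73.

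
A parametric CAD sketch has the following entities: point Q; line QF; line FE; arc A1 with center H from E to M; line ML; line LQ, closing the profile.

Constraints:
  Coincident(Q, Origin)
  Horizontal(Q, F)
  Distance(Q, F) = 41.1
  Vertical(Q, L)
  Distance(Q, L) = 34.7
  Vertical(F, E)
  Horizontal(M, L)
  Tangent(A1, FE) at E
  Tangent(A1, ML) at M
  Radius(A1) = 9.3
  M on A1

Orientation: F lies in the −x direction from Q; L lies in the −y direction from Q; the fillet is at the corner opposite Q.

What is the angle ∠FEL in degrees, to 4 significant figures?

102.8°

Q is at the origin; Q and F share the same y with |QF| = 41.1 and F on the −x side, so F = (-41.10, 0.000). Q and L share the same x with |QL| = 34.7 and L on the −y side, so L = (0.000, -34.70). The virtual corner opposite Q is at (-41.10, -34.70). Tangency of A1 to FE means the radius HE is perpendicular to FE and since A1 is tangent to ML there, HM ⟂ ML, with radius 9.3, so the center H sits 9.3 in from both sides at H = (-31.80, -25.40). That places the tangent points at E = (-41.10, -25.40) on FE and M = (-31.80, -34.70) on ML. Then cos ∠FEL = EF·EL / (|EF||EL|), giving 102.8°.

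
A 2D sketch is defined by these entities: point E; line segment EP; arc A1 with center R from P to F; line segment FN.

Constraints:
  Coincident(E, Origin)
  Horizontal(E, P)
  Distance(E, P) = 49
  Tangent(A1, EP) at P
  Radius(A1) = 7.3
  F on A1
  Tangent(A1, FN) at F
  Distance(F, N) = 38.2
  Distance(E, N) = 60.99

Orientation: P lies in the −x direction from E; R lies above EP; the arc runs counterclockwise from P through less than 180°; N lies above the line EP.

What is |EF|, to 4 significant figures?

42.31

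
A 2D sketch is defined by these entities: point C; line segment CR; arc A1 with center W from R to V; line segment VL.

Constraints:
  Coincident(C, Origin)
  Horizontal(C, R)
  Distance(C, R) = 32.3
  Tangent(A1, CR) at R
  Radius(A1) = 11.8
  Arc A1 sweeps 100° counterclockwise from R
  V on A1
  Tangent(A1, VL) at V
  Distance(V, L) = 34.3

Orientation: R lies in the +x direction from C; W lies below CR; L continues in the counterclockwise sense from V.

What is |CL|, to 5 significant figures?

54.570

On A1, R sits at bearing 90° from W; a 100° counterclockwise sweep puts V at bearing 190°, so V = W + 11.8·(cos 190°, sin 190°) = (20.679, -13.849). A1 meets VL tangentially, so WV is at right angles to VL, so VL runs along (−sin 190°, cos 190°); with |VL| = 34.3, L = (26.635, -47.628). Then |CL| = |L − C| = 54.570.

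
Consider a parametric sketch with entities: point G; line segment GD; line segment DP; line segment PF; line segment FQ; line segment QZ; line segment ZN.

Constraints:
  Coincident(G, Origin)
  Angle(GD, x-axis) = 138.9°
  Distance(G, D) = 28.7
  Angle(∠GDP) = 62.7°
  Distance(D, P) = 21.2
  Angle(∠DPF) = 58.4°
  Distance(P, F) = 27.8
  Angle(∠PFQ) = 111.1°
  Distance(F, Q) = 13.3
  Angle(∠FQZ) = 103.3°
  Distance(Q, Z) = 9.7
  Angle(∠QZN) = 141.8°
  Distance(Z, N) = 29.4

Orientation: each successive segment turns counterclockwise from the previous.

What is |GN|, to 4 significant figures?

38.02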